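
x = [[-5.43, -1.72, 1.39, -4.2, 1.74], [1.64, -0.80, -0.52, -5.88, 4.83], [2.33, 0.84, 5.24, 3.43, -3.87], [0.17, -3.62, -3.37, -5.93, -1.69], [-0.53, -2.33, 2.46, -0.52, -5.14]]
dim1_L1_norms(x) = [14.48, 13.67, 15.71, 14.78, 10.98]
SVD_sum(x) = [[-0.93, -1.11, -1.82, -3.67, 2.17], [-1.27, -1.53, -2.5, -5.03, 2.98], [1.32, 1.59, 2.60, 5.23, -3.09], [-1.10, -1.33, -2.17, -4.37, 2.59], [0.42, 0.5, 0.82, 1.66, -0.98]] + [[-0.54, -1.17, 0.55, -0.88, -1.86], [0.35, 0.77, -0.36, 0.57, 1.21], [-0.42, -0.91, 0.43, -0.68, -1.44], [-0.93, -2.02, 0.95, -1.51, -3.19], [-1.26, -2.73, 1.28, -2.04, -4.31]] + [[-3.99, 0.53, 2.61, 0.39, 1.42], [0.60, -0.08, -0.39, -0.06, -0.21], [-0.11, 0.01, 0.07, 0.01, 0.04], [2.55, -0.34, -1.67, -0.25, -0.91], [0.03, -0.00, -0.02, -0.0, -0.01]] + [[0.04, 0.00, 0.05, -0.03, 0.02], [1.96, 0.08, 2.73, -1.38, 0.84], [1.54, 0.06, 2.15, -1.09, 0.66], [-0.34, -0.01, -0.47, 0.24, -0.14], [0.27, 0.01, 0.37, -0.19, 0.11]] + [[-0.0, 0.04, -0.0, -0.02, -0.02], [0.00, -0.04, 0.0, 0.02, 0.02], [-0.01, 0.09, -0.01, -0.04, -0.03], [-0.01, 0.08, -0.01, -0.04, -0.03], [0.01, -0.11, 0.01, 0.05, 0.05]]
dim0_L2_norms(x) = [6.16, 4.78, 6.86, 9.97, 8.4]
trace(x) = -12.06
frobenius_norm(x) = 16.67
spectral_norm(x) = 12.42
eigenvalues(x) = [(-6.29+1.87j), (-6.29-1.87j), (4.12+0j), (-1.8+0.18j), (-1.8-0.18j)]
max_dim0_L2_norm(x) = 9.97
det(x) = 583.17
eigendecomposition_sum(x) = [[-4.04+4.75j, (-0.38-3.88j), -0.94-2.35j, -3.34-6.83j, 3.83-2.59j], [(2.47+0.45j), -1.28+0.92j, (-0.63+0.8j), (-1.71+2.55j), (-1.67-0.81j)], [0.19-1.00j, 0.37+0.52j, (0.32+0.26j), (1.03+0.7j), (-0.34+0.68j)], [(-0.64+3.48j), -1.29-1.80j, (-1.13-0.89j), -3.58-2.41j, (1.15-2.35j)], [(-2.37+2.96j), (-0.3-2.36j), (-0.62-1.41j), (-2.16-4.1j), (2.28-1.64j)]] + [[-4.04-4.75j, (-0.38+3.88j), -0.94+2.35j, -3.34+6.83j, (3.83+2.59j)], [2.47-0.45j, (-1.28-0.92j), (-0.63-0.8j), -1.71-2.55j, (-1.67+0.81j)], [(0.19+1j), (0.37-0.52j), 0.32-0.26j, (1.03-0.7j), -0.34-0.68j], [-0.64-3.48j, -1.29+1.80j, (-1.13+0.89j), -3.58+2.41j, 1.15+2.35j], [(-2.37-2.96j), (-0.3+2.36j), -0.62+1.41j, (-2.16+4.1j), (2.28+1.64j)]] + [[(0.33+0j), (0.12-0j), (1.17+0j), 0.21+0.00j, (-0.4-0j)], [(0.95+0j), 0.34-0.00j, 3.35+0.00j, 0.61+0.00j, -1.16-0.00j], [1.14+0.00j, 0.41-0.00j, 4.02+0.00j, (0.73+0j), (-1.39-0j)], [-0.73-0.00j, (-0.26+0j), (-2.59-0j), -0.47-0.00j, (0.89+0j)], [0.09+0.00j, (0.03-0j), (0.3+0j), 0.05+0.00j, -0.10-0.00j]] + [[1.16+5.35j, -0.54-3.55j, (1.05+7.16j), 1.14+7.30j, (-2.75-14.2j)], [-2.13-16.92j, 0.71+11.15j, -1.31-22.49j, (-1.54-22.94j), 4.67+44.77j], [(0.4+2.76j), -0.15-1.82j, (0.29+3.68j), (0.32+3.75j), (-0.9-7.31j)], [1.09+7.99j, -0.39-5.27j, 0.74+10.63j, 0.85+10.84j, -2.44-21.15j], [(2.07+11.64j), -0.88-7.70j, (1.69+15.53j), 1.87+15.83j, -4.80-30.84j]] + [[1.16-5.35j, -0.54+3.55j, (1.05-7.16j), 1.14-7.30j, (-2.75+14.2j)], [(-2.13+16.92j), (0.71-11.15j), (-1.31+22.49j), -1.54+22.94j, 4.67-44.77j], [(0.4-2.76j), -0.15+1.82j, (0.29-3.68j), (0.32-3.75j), -0.90+7.31j], [(1.09-7.99j), -0.39+5.27j, (0.74-10.63j), (0.85-10.84j), -2.44+21.15j], [(2.07-11.64j), (-0.88+7.7j), (1.69-15.53j), (1.87-15.83j), -4.80+30.84j]]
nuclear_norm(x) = 31.46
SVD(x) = [[-0.39, 0.31, 0.84, 0.01, -0.23],[-0.54, -0.2, -0.12, 0.77, 0.24],[0.56, 0.24, 0.02, 0.61, -0.51],[-0.47, 0.53, -0.53, -0.13, -0.44],[0.18, 0.72, -0.01, 0.11, 0.66]] @ diag([12.419889805151017, 8.014019621738335, 6.010720385876468, 4.816108623861439, 0.20239786628199596]) @ [[0.19,0.23,0.38,0.76,-0.45], [-0.22,-0.47,0.22,-0.35,-0.75], [-0.80,0.10,0.52,0.08,0.28], [0.53,0.02,0.73,-0.37,0.22], [0.09,-0.84,0.06,0.40,0.34]]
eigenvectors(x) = [[(0.73+0j), 0.73-0.00j, (-0.2+0j), (0.24-0.02j), (0.24+0.02j)], [(-0.15-0.25j), (-0.15+0.25j), (-0.56+0j), (-0.74+0j), (-0.74-0j)], [(-0.1+0.06j), -0.10-0.06j, (-0.67+0j), 0.12-0.00j, (0.12+0j)], [(0.36-0.21j), 0.36+0.21j, (0.43+0j), 0.35-0.00j, (0.35+0j)], [(0.44-0.01j), (0.44+0.01j), -0.05+0.00j, (0.51-0.03j), (0.51+0.03j)]]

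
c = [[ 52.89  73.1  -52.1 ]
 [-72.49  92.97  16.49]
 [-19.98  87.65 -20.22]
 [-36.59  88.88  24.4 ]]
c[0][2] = -52.1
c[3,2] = 24.4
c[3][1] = 88.88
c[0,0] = 52.89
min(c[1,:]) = -72.49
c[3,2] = 24.4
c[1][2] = 16.49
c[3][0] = -36.59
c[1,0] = -72.49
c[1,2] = 16.49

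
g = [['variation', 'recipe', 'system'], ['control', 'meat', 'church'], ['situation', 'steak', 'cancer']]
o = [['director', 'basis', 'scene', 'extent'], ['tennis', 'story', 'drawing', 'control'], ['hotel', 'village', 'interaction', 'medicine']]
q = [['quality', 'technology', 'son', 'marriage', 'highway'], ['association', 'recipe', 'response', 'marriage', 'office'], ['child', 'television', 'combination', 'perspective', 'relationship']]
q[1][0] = 'association'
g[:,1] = ['recipe', 'meat', 'steak']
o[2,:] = ['hotel', 'village', 'interaction', 'medicine']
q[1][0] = 'association'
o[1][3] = 'control'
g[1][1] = 'meat'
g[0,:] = ['variation', 'recipe', 'system']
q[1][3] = 'marriage'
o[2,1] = 'village'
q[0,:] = ['quality', 'technology', 'son', 'marriage', 'highway']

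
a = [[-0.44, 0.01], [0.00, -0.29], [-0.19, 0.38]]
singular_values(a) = [0.55, 0.39]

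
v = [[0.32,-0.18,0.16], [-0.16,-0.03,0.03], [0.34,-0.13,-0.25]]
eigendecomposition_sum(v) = [[0.37,-0.16,0.08], [-0.11,0.05,-0.02], [0.2,-0.08,0.04]] + [[-0.05, 0.01, 0.09], [-0.04, 0.01, 0.08], [0.14, -0.04, -0.29]] + [[-0.0,-0.04,-0.01], [-0.01,-0.09,-0.03], [-0.00,-0.01,-0.0]]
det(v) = 0.01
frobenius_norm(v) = 0.62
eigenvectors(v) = [[-0.85, 0.30, 0.38], [0.25, 0.26, 0.92], [-0.46, -0.92, 0.06]]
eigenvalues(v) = [0.46, -0.32, -0.09]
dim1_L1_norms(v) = [0.66, 0.22, 0.72]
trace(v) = 0.04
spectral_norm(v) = 0.54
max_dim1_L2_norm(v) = 0.44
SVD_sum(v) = [[0.3,-0.12,-0.06], [-0.13,0.05,0.03], [0.37,-0.15,-0.07]] + [[0.02,-0.05,0.22], [0.0,-0.0,0.02], [-0.02,0.04,-0.17]] + [[-0.0, -0.01, -0.00],[-0.03, -0.08, -0.01],[-0.01, -0.02, -0.0]]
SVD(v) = [[-0.61, 0.78, -0.11], [0.26, 0.07, -0.96], [-0.75, -0.62, -0.24]] @ diag([0.5390500378510068, 0.29026006706154905, 0.08929809719279057]) @ [[-0.91,0.37,0.18], [0.10,-0.22,0.97], [0.40,0.90,0.16]]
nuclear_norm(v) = 0.92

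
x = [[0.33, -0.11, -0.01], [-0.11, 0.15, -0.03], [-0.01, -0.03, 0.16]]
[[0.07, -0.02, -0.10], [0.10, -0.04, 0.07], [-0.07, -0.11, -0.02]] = x @[[0.51,-0.29,-0.21], [0.96,-0.61,0.33], [-0.24,-0.82,-0.07]]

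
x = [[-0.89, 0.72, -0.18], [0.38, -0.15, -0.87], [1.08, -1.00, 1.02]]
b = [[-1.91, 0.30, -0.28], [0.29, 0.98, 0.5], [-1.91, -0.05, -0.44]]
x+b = [[-2.8, 1.02, -0.46], [0.67, 0.83, -0.37], [-0.83, -1.05, 0.58]]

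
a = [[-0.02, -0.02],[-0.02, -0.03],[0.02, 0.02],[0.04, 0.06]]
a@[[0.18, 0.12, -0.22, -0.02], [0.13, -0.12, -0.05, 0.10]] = [[-0.01, 0.0, 0.01, -0.00],  [-0.01, 0.00, 0.01, -0.0],  [0.01, -0.00, -0.01, 0.00],  [0.02, -0.00, -0.01, 0.01]]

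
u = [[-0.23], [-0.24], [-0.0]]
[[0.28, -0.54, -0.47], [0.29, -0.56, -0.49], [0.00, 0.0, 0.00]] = u @ [[-1.2, 2.33, 2.04]]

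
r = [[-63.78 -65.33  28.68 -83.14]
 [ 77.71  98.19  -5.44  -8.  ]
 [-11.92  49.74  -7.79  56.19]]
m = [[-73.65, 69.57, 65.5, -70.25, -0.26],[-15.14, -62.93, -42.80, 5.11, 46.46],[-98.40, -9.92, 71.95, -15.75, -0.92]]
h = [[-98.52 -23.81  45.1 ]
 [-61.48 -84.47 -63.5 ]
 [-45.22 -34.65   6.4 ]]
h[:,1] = [-23.81, -84.47, -34.65]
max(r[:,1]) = 98.19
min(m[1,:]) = -62.93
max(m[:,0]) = -15.14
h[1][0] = -61.48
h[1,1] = -84.47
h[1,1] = -84.47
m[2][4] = -0.92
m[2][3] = -15.75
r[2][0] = -11.92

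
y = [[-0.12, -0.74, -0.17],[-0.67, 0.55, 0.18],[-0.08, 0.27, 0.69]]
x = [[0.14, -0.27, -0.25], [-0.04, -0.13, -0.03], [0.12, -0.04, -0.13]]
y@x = [[-0.01,0.14,0.07], [-0.09,0.1,0.13], [0.06,-0.04,-0.08]]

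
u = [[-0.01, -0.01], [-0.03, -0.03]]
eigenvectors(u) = [[0.71, 0.32], [-0.71, 0.95]]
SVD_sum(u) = [[-0.01,-0.01], [-0.03,-0.03]] + [[-0.00,0.0], [0.0,-0.00]]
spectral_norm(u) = 0.04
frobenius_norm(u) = 0.04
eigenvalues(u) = [0.0, -0.04]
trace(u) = -0.04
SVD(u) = [[-0.32, -0.95], [-0.95, 0.32]] @ diag([0.044721359549995794, 1.7178267912685388e-18]) @ [[0.71,  0.71], [0.71,  -0.71]]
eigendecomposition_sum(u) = [[0.00, -0.0],  [-0.0, 0.00]] + [[-0.01,-0.01], [-0.03,-0.03]]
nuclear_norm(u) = 0.04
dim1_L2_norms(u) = [0.01, 0.04]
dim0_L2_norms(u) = [0.03, 0.03]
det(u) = 0.00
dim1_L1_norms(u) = [0.02, 0.06]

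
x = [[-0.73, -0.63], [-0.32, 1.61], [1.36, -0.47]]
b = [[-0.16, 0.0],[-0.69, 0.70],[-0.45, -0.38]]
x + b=[[-0.89, -0.63], [-1.01, 2.31], [0.91, -0.85]]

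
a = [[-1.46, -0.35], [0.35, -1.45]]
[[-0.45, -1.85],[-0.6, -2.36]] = a@ [[0.20, 0.83], [0.46, 1.83]]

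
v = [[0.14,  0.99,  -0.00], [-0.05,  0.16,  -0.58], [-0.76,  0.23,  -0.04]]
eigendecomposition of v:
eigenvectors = [[(-0.71+0j), (0.27-0.51j), (0.27+0.51j)], [(-0.45+0j), 0.26+0.40j, 0.26-0.40j], [0.54+0.00j, 0.66+0.00j, (0.66-0j)]]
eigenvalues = [(0.77+0j), (-0.26+0.72j), (-0.26-0.72j)]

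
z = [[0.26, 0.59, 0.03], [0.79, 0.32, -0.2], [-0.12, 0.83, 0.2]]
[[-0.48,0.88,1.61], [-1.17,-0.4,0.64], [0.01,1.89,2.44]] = z @ [[-1.52,  -1.24,  -0.10], [-0.12,  2.02,  2.74], [-0.35,  0.33,  0.77]]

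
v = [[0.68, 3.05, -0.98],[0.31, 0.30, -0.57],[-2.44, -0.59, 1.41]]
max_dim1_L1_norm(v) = 4.71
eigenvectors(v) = [[0.56+0.00j,0.54-0.29j,(0.54+0.29j)], [(0.21+0j),(0.11+0.24j),(0.11-0.24j)], [-0.80+0.00j,0.75+0.00j,0.75-0.00j]]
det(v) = 2.43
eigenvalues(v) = [(3.26+0j), (-0.43+0.75j), (-0.43-0.75j)]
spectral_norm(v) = 3.86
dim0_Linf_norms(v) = [2.44, 3.05, 1.41]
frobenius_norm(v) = 4.42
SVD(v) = [[-0.77, -0.63, 0.08], [-0.16, 0.07, -0.98], [0.61, -0.78, -0.16]] @ diag([3.8598369991899437, 2.130843497946786, 0.2954053603817399]) @ [[-0.54,-0.72,0.44], [0.7,-0.67,-0.24], [0.47,0.18,0.86]]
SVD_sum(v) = [[1.60, 2.15, -1.33], [0.34, 0.46, -0.28], [-1.26, -1.69, 1.05]] + [[-0.93,0.90,0.33],[0.11,-0.10,-0.04],[-1.16,1.11,0.40]] + [[0.01, 0.0, 0.02], [-0.14, -0.05, -0.25], [-0.02, -0.01, -0.04]]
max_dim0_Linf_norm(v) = 3.05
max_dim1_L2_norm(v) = 3.27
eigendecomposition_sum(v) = [[(1.18+0j), (1.43+0j), (-1.06-0j)],[(0.45+0j), (0.55+0j), -0.41-0.00j],[-1.70+0.00j, (-2.06+0j), (1.53+0j)]] + [[(-0.25+0.17j), 0.81+0.25j, 0.04+0.19j], [-0.07-0.11j, (-0.12+0.34j), (-0.08+0.01j)], [(-0.37+0.04j), (0.73+0.74j), (-0.06+0.23j)]] + [[-0.25-0.17j, (0.81-0.25j), (0.04-0.19j)],[(-0.07+0.11j), (-0.12-0.34j), -0.08-0.01j],[(-0.37-0.04j), 0.73-0.74j, (-0.06-0.23j)]]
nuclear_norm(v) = 6.29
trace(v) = 2.39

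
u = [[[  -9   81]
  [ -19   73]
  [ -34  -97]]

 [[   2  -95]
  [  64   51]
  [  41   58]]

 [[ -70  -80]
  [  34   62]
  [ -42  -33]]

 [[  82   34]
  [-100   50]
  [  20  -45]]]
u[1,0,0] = 2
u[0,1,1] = 73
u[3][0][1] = 34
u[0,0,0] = -9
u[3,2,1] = -45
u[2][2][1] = -33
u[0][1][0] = -19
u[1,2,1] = 58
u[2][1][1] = 62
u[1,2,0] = 41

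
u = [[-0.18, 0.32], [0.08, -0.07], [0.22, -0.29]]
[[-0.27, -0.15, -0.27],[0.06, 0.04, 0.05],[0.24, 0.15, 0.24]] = u @ [[0.01, 0.22, -0.14],[-0.83, -0.36, -0.93]]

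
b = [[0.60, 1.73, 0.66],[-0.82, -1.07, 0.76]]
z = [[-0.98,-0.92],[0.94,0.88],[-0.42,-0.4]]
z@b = [[0.17, -0.71, -1.35], [-0.16, 0.68, 1.29], [0.08, -0.30, -0.58]]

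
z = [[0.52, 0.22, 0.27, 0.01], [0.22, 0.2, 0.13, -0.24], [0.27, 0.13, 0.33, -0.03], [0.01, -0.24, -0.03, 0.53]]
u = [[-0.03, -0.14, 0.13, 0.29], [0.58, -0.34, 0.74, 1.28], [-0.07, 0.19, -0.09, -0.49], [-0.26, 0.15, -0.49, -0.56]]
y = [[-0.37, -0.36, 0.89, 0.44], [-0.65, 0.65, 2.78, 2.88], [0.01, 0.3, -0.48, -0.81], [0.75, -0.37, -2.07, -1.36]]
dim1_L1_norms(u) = [0.59, 2.94, 0.84, 1.46]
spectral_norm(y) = 5.00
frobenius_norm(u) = 1.92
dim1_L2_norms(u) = [0.35, 1.62, 0.54, 0.8]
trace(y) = -1.56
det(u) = 0.00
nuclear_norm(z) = 1.59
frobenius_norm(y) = 5.09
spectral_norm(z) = 0.85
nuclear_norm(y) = 6.37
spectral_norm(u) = 1.90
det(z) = -0.00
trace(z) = 1.58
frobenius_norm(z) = 1.05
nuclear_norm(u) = 2.31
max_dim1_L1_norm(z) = 1.02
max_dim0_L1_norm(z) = 1.02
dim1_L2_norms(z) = [0.63, 0.4, 0.45, 0.58]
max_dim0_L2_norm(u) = 1.51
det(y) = -0.01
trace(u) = -1.02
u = y @ z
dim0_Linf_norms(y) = [0.75, 0.65, 2.78, 2.88]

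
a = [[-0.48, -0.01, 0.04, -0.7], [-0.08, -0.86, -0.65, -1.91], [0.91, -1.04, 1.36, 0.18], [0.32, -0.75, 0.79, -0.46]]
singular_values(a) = [2.34, 2.24, 0.57, 0.0]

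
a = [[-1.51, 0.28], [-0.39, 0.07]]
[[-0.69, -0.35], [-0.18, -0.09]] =a @ [[0.46, 0.36], [-0.0, 0.69]]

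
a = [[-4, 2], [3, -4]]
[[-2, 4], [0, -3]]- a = [[2, 2], [-3, 1]]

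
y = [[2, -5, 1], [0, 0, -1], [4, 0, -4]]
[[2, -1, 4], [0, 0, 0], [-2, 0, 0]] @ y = [[20, -10, -13], [0, 0, 0], [-4, 10, -2]]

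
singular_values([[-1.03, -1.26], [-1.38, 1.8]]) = [2.32, 1.55]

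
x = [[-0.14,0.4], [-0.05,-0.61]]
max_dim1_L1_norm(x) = 0.66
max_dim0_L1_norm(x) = 1.01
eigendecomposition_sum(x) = [[-0.21, -0.2],[0.02, 0.02]] + [[0.07,0.60],[-0.07,-0.63]]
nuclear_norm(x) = 0.87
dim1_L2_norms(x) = [0.42, 0.61]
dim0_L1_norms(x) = [0.19, 1.01]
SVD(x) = [[-0.56, 0.83],[0.83, 0.56]] @ diag([0.7303230985930698, 0.1443196856337253]) @ [[0.05, -1.0], [-1.00, -0.05]]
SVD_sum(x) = [[-0.02, 0.41], [0.03, -0.61]] + [[-0.12, -0.01], [-0.08, -0.0]]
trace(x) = -0.75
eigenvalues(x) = [-0.19, -0.56]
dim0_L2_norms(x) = [0.15, 0.73]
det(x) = 0.11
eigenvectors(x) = [[0.99, -0.69], [-0.12, 0.73]]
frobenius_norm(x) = 0.74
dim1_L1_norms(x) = [0.54, 0.66]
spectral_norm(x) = 0.73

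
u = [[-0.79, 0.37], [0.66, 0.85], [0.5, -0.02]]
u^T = [[-0.79, 0.66, 0.5], [0.37, 0.85, -0.02]]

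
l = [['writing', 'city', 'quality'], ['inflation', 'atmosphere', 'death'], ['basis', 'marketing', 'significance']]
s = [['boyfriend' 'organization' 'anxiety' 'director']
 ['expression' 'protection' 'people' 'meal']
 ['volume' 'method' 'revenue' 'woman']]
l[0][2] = 'quality'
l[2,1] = 'marketing'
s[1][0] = 'expression'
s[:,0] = ['boyfriend', 'expression', 'volume']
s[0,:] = ['boyfriend', 'organization', 'anxiety', 'director']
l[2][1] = 'marketing'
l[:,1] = ['city', 'atmosphere', 'marketing']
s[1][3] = 'meal'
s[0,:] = ['boyfriend', 'organization', 'anxiety', 'director']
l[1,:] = ['inflation', 'atmosphere', 'death']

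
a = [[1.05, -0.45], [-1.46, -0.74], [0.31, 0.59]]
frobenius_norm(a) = 2.10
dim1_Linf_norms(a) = [1.05, 1.46, 0.59]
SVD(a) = [[-0.46, -0.81], [0.85, -0.28], [-0.25, 0.51]] @ diag([1.892611808033159, 0.9200111652004321]) @ [[-0.95,-0.30], [-0.3,0.95]]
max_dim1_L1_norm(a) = 2.2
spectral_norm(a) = 1.89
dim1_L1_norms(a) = [1.5, 2.2, 0.9]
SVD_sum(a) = [[0.82, 0.26],[-1.54, -0.49],[0.45, 0.14]] + [[0.23, -0.71], [0.08, -0.25], [-0.14, 0.45]]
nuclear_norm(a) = 2.81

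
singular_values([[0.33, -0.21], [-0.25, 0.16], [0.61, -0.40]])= [0.88, 0.01]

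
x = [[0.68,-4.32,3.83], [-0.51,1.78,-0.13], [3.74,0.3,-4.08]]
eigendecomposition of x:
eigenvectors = [[0.49, 0.88, 0.69], [0.02, -0.26, 0.46], [-0.87, 0.41, 0.55]]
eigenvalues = [-6.21, 3.73, 0.86]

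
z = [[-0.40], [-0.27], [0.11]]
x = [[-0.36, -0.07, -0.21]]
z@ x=[[0.14, 0.03, 0.08], [0.1, 0.02, 0.06], [-0.04, -0.01, -0.02]]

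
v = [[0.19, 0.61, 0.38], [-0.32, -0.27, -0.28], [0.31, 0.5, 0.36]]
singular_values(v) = [1.11, 0.2, 0.02]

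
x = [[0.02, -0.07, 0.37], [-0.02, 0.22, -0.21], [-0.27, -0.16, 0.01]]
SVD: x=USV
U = [[0.76, -0.32, -0.57], [-0.61, -0.06, -0.79], [0.22, 0.95, -0.24]]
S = [0.47, 0.31, 0.13]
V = [[-0.07, -0.48, 0.88],[-0.84, -0.45, -0.31],[0.55, -0.75, -0.37]]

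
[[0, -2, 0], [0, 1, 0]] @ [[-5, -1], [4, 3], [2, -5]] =[[-8, -6], [4, 3]]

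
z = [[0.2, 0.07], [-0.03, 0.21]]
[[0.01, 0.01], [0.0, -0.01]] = z @ [[0.02, 0.07], [0.02, -0.03]]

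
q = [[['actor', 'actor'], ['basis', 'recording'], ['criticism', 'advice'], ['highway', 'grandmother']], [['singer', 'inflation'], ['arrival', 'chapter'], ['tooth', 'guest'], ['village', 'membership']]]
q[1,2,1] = 'guest'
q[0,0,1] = 'actor'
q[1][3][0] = 'village'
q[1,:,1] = ['inflation', 'chapter', 'guest', 'membership']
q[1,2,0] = 'tooth'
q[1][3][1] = 'membership'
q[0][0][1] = 'actor'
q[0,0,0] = 'actor'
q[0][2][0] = 'criticism'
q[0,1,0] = 'basis'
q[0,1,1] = 'recording'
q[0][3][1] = 'grandmother'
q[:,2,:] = [['criticism', 'advice'], ['tooth', 'guest']]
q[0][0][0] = 'actor'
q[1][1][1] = 'chapter'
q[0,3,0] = 'highway'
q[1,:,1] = ['inflation', 'chapter', 'guest', 'membership']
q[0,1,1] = 'recording'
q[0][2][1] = 'advice'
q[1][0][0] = 'singer'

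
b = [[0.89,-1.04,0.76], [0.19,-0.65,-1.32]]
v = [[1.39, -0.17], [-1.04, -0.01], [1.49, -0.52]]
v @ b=[[1.20, -1.34, 1.28], [-0.93, 1.09, -0.78], [1.23, -1.21, 1.82]]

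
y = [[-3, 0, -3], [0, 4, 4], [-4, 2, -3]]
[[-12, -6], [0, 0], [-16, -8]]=y @ [[4, 2], [0, 0], [0, 0]]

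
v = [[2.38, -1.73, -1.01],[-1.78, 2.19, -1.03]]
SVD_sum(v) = [[2.13, -2.00, -0.01],[-2.04, 1.91, 0.01]] + [[0.25, 0.27, -1.0], [0.26, 0.28, -1.04]]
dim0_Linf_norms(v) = [2.38, 2.19, 1.03]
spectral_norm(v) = 4.04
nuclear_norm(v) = 5.58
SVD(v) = [[-0.72, 0.69], [0.69, 0.72]] @ diag([4.0427470269391055, 1.5359024956601313]) @ [[-0.73, 0.68, 0.00], [0.23, 0.25, -0.94]]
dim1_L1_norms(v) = [5.12, 5.0]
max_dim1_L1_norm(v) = 5.12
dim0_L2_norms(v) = [2.97, 2.79, 1.44]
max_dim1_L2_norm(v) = 3.11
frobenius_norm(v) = 4.32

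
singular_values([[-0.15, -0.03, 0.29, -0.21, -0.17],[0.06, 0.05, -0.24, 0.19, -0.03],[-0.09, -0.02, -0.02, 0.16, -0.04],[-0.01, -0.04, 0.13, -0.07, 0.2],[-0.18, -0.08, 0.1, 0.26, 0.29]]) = [0.54, 0.47, 0.26, 0.02, 0.0]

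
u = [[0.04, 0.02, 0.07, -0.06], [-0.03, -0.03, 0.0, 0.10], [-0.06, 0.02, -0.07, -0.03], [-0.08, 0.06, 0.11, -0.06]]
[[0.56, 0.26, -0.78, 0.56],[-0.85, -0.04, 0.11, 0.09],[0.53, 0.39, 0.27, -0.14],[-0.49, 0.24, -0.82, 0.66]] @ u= [[0.02, 0.02, 0.16, -0.02], [-0.05, -0.01, -0.06, 0.04], [0.0, -0.00, 0.00, 0.01], [-0.03, 0.01, 0.1, 0.04]]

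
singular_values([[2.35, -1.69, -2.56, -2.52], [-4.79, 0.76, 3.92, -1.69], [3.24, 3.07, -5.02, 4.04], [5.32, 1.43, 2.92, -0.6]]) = [9.9, 6.26, 4.92, 1.49]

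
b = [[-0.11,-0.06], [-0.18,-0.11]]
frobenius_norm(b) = 0.25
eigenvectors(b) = [[0.50, 0.50], [-0.87, 0.87]]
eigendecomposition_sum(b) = [[-0.00,0.0], [0.01,-0.00]] + [[-0.11, -0.06],[-0.19, -0.11]]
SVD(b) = [[-0.51, -0.86], [-0.86, 0.51]] @ diag([0.24529964086141667, 0.005299640861416677]) @ [[0.86, 0.51], [0.51, -0.86]]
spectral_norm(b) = 0.25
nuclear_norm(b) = 0.25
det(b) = 0.00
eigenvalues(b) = [-0.01, -0.21]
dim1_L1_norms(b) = [0.17, 0.29]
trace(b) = -0.22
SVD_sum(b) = [[-0.11, -0.06], [-0.18, -0.11]] + [[-0.0, 0.00], [0.00, -0.0]]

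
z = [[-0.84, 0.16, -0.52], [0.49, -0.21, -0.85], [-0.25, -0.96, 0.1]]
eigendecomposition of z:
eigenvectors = [[0.26+0.00j, -0.68+0.00j, -0.68-0.00j], [(0.62+0j), (0.13+0.54j), (0.13-0.54j)], [-0.74+0.00j, (-0.14+0.46j), -0.14-0.46j]]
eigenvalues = [(1+0j), (-0.98+0.22j), (-0.98-0.22j)]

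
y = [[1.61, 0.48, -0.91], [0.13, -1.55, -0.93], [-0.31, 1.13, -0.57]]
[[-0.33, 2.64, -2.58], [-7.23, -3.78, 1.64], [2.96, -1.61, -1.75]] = y @[[-0.19, 3.05, -0.83], [3.52, 0.91, -1.48], [1.88, 2.97, 0.59]]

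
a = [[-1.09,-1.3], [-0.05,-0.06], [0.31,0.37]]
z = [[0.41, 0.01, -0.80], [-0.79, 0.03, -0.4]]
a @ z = [[0.58,  -0.05,  1.39], [0.03,  -0.0,  0.06], [-0.17,  0.01,  -0.4]]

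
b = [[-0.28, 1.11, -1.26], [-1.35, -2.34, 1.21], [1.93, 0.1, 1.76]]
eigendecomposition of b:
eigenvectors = [[(-0.42+0j), -0.54-0.18j, (-0.54+0.18j)], [(0.48+0j), (0.73+0j), (0.73-0j)], [(0.77+0j), (0.32+0.22j), (0.32-0.22j)]]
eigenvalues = [(0.78+0j), (-0.82+0.68j), (-0.82-0.68j)]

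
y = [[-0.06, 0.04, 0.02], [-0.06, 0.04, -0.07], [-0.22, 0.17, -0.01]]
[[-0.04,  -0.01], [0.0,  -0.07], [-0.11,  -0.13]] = y @ [[0.48, -0.62], [-0.05, -1.51], [-0.51, 0.6]]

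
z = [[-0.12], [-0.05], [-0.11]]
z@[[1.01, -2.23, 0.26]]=[[-0.12, 0.27, -0.03], [-0.05, 0.11, -0.01], [-0.11, 0.25, -0.03]]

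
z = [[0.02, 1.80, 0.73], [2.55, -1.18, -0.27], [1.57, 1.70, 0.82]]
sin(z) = [[0.17,0.41,0.18],[0.52,-0.13,-0.01],[0.54,0.48,0.24]]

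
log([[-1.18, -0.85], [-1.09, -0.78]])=[[(-1.89+1.89j), 2.79+1.36j], [(3.57+1.74j), -3.21+1.25j]]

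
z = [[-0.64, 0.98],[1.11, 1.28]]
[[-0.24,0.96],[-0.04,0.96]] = z@[[0.14, -0.15], [-0.15, 0.88]]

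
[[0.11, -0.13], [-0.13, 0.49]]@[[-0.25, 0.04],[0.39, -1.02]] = [[-0.08, 0.14], [0.22, -0.50]]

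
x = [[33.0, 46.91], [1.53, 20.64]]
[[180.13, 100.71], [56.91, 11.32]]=x@[[1.72, 2.54], [2.63, 0.36]]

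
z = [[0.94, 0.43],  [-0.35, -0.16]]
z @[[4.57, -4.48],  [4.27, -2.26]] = [[6.13, -5.18], [-2.28, 1.93]]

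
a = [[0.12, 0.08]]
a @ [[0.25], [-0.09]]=[[0.02]]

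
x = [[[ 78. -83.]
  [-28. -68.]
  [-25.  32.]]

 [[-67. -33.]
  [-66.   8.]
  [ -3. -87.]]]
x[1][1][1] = 8.0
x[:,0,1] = [-83.0, -33.0]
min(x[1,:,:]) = -87.0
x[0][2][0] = -25.0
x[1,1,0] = -66.0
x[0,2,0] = -25.0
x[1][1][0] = -66.0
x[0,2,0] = -25.0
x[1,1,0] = -66.0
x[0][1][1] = -68.0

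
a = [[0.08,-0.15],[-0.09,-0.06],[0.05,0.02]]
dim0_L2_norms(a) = [0.13, 0.16]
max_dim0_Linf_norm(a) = 0.15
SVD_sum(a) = [[0.07, -0.15], [0.01, -0.02], [0.0, -0.0]] + [[0.01, 0.0], [-0.1, -0.04], [0.05, 0.02]]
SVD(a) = [[-1.0, 0.08], [-0.10, -0.89], [-0.02, 0.45]] @ diag([0.17056727156139395, 0.12002835445052848]) @ [[-0.42, 0.91], [0.91, 0.42]]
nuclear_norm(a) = 0.29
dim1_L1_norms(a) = [0.23, 0.15, 0.07]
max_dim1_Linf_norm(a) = 0.15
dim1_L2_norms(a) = [0.17, 0.11, 0.05]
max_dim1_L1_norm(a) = 0.23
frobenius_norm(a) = 0.21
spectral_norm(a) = 0.17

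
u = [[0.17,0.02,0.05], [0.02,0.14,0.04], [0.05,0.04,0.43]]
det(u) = 0.01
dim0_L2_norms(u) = [0.18, 0.15, 0.43]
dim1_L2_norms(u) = [0.18, 0.15, 0.43]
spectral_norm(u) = 0.45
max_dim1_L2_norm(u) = 0.43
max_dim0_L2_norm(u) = 0.43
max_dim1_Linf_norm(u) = 0.43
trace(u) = 0.74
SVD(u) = [[-0.19,  0.91,  0.38], [-0.14,  0.36,  -0.92], [-0.97,  -0.23,  0.06]] @ diag([0.4453440762772297, 0.16546076407617505, 0.12919515964659503]) @ [[-0.19, -0.14, -0.97], [0.91, 0.36, -0.23], [0.38, -0.92, 0.06]]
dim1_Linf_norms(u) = [0.17, 0.14, 0.43]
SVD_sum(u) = [[0.02,0.01,0.08], [0.01,0.01,0.06], [0.08,0.06,0.42]] + [[0.14, 0.05, -0.03], [0.05, 0.02, -0.01], [-0.03, -0.01, 0.01]] + [[0.02, -0.05, 0.00],[-0.05, 0.11, -0.01],[0.0, -0.01, 0.0]]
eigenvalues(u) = [0.45, 0.17, 0.13]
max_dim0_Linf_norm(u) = 0.43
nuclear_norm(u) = 0.74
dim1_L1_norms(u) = [0.24, 0.2, 0.52]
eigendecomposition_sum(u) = [[0.02, 0.01, 0.08], [0.01, 0.01, 0.06], [0.08, 0.06, 0.42]] + [[0.14, 0.05, -0.03], [0.05, 0.02, -0.01], [-0.03, -0.01, 0.01]] + [[0.02,  -0.05,  0.00], [-0.05,  0.11,  -0.01], [0.0,  -0.01,  0.0]]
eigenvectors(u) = [[-0.19, -0.91, 0.38],[-0.14, -0.36, -0.92],[-0.97, 0.23, 0.06]]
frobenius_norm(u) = 0.49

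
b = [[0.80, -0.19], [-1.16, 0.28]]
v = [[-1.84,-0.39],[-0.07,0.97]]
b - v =[[2.64, 0.2], [-1.09, -0.69]]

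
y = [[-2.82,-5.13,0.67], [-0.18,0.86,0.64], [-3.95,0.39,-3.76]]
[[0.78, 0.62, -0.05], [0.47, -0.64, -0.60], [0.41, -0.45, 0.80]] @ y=[[-2.11, -3.49, 1.11], [1.16, -3.2, 2.16], [-4.24, -2.18, -3.02]]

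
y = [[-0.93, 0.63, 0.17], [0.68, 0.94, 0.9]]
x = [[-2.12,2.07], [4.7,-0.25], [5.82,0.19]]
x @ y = [[3.38, 0.61, 1.5],[-4.54, 2.73, 0.57],[-5.28, 3.85, 1.16]]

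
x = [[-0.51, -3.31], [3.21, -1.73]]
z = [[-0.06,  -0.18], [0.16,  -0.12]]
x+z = [[-0.57, -3.49], [3.37, -1.85]]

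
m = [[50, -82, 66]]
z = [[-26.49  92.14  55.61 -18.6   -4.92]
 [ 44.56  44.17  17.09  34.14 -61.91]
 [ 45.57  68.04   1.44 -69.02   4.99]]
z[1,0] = 44.56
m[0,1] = -82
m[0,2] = 66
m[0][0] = 50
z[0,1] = 92.14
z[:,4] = [-4.92, -61.91, 4.99]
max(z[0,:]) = 92.14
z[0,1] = 92.14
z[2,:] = [45.57, 68.04, 1.44, -69.02, 4.99]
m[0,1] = -82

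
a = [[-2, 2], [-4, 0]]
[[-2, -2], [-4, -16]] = a@ [[1, 4], [0, 3]]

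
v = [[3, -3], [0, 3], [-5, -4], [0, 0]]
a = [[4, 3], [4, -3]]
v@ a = [[0, 18], [12, -9], [-36, -3], [0, 0]]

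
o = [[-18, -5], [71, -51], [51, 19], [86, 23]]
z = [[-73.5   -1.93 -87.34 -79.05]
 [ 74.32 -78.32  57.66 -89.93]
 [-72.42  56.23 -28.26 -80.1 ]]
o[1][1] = -51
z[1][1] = -78.32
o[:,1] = [-5, -51, 19, 23]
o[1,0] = 71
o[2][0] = 51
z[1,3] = -89.93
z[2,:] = [-72.42, 56.23, -28.26, -80.1]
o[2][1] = 19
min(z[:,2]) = -87.34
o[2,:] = [51, 19]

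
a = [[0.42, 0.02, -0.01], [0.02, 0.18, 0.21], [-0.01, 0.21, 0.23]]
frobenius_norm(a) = 0.59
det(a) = -0.00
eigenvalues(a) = [-0.01, 0.43, 0.41]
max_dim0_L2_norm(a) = 0.42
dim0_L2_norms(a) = [0.42, 0.28, 0.31]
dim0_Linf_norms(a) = [0.42, 0.21, 0.23]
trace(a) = 0.83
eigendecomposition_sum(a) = [[-0.00, 0.00, -0.00], [0.0, -0.00, 0.00], [-0.0, 0.00, -0.00]] + [[0.29, 0.14, 0.14], [0.14, 0.07, 0.07], [0.14, 0.07, 0.07]] + [[0.13, -0.12, -0.15], [-0.12, 0.11, 0.14], [-0.15, 0.14, 0.17]]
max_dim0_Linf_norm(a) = 0.42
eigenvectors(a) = [[0.05,-0.83,-0.56], [-0.75,-0.4,0.53], [0.66,-0.39,0.64]]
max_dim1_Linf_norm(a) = 0.42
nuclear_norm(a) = 0.85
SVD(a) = [[-0.83,0.56,0.05], [-0.40,-0.53,-0.75], [-0.39,-0.64,0.66]] @ diag([0.4250232112072987, 0.4125504926013956, 0.00757370380869421]) @ [[-0.83, -0.40, -0.39], [0.56, -0.53, -0.64], [-0.05, 0.75, -0.66]]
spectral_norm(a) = 0.43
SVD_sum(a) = [[0.29, 0.14, 0.14], [0.14, 0.07, 0.07], [0.14, 0.07, 0.07]] + [[0.13, -0.12, -0.15],[-0.12, 0.11, 0.14],[-0.15, 0.14, 0.17]] + [[-0.0, 0.00, -0.0], [0.0, -0.0, 0.00], [-0.0, 0.0, -0.0]]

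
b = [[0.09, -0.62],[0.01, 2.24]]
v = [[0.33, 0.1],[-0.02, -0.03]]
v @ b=[[0.03, 0.02],[-0.00, -0.05]]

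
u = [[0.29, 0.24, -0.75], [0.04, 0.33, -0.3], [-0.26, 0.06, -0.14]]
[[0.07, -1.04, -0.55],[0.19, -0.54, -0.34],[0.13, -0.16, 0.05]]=u @[[-0.36, -0.13, -0.52],[0.55, -0.59, -0.70],[-0.06, 1.15, 0.31]]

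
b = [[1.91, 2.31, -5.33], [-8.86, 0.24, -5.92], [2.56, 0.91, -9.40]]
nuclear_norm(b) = 23.35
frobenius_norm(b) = 15.71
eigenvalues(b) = [(0.2+4.78j), (0.2-4.78j), (-7.66+0j)]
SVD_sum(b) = [[-1.19, 0.66, -4.79], [-1.87, 1.04, -7.55], [-2.04, 1.14, -8.23]] + [[3.21, 0.4, -0.74], [-6.98, -0.87, 1.61], [4.54, 0.56, -1.05]] + [[-0.11,1.25,0.20],  [-0.01,0.06,0.01],  [0.07,-0.79,-0.13]]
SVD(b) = [[0.39, -0.36, -0.85], [0.62, 0.78, -0.04], [0.68, -0.51, 0.53]] @ diag([12.625953680929927, 9.222848348188352, 1.5042479826582142]) @ [[-0.24, 0.13, -0.96], [-0.97, -0.12, 0.22], [0.09, -0.98, -0.16]]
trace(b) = -7.25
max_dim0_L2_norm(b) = 12.32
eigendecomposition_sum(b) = [[(0.58+2.61j), (1.12-0.02j), -1.38-0.74j], [(-5.81+1.11j), -0.02+2.48j, (1.74-3.01j)], [0.8j, (0.33+0.06j), -0.36-0.31j]] + [[0.58-2.61j, 1.12+0.02j, (-1.38+0.74j)], [-5.81-1.11j, -0.02-2.48j, 1.74+3.01j], [-0.8j, (0.33-0.06j), (-0.36+0.31j)]] + [[0.76+0.00j, (0.07+0j), (-2.57-0j)], [2.77+0.00j, 0.27+0.00j, (-9.4-0j)], [(2.56+0j), 0.25+0.00j, (-8.69-0j)]]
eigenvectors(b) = [[(0.01+0.41j), (0.01-0.41j), 0.20+0.00j], [-0.90+0.00j, (-0.9-0j), (0.72+0j)], [-0.02+0.12j, -0.02-0.12j, 0.67+0.00j]]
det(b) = -175.17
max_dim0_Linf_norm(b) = 9.4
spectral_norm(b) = 12.63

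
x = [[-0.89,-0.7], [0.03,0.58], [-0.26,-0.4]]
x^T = [[-0.89,  0.03,  -0.26],  [-0.70,  0.58,  -0.40]]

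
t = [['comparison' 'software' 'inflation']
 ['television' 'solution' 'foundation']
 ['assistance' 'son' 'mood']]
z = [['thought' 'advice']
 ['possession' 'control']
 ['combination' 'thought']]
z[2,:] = ['combination', 'thought']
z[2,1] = 'thought'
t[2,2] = 'mood'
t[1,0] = 'television'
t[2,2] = 'mood'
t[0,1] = 'software'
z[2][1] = 'thought'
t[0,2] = 'inflation'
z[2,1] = 'thought'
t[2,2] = 'mood'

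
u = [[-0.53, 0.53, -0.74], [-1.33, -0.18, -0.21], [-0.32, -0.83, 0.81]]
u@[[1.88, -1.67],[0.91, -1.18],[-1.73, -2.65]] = [[0.77, 2.22], [-2.3, 2.99], [-2.76, -0.63]]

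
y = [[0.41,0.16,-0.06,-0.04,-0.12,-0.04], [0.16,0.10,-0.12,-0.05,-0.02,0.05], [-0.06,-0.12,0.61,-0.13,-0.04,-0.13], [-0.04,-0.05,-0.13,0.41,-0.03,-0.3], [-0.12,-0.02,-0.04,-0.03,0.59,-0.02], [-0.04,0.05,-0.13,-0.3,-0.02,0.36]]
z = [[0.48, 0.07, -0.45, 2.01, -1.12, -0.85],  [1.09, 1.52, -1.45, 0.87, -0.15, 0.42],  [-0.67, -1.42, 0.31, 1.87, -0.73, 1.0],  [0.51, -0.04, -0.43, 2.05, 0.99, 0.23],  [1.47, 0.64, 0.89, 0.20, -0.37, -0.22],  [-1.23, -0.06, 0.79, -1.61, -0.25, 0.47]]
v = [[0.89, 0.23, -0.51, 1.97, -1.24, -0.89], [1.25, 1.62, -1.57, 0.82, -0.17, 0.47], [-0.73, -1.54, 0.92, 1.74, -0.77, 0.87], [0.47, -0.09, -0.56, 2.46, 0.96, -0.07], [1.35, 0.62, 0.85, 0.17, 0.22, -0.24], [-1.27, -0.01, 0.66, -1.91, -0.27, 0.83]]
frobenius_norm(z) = 5.91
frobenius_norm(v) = 6.33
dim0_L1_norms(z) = [5.45, 3.75, 4.32, 8.61, 3.61, 3.19]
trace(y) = 2.48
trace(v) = 6.94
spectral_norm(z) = 4.23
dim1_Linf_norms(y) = [0.41, 0.16, 0.61, 0.41, 0.59, 0.36]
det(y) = 0.00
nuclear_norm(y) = 2.48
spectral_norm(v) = 4.60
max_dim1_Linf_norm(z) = 2.05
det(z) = -22.29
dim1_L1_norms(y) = [0.83, 0.5, 1.09, 0.96, 0.82, 0.9]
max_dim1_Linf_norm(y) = 0.61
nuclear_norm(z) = 12.42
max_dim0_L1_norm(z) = 8.61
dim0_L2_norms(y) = [0.46, 0.24, 0.65, 0.53, 0.6, 0.49]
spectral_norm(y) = 0.72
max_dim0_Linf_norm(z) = 2.05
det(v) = -20.52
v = y + z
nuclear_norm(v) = 13.03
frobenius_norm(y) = 1.26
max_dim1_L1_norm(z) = 6.0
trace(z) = 4.46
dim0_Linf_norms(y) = [0.41, 0.16, 0.61, 0.41, 0.59, 0.36]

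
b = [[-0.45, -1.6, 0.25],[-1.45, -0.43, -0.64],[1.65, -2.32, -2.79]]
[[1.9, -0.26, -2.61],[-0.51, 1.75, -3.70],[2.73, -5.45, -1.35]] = b @ [[0.55, -1.6, 1.92],[-1.28, 0.68, 1.19],[0.41, 0.44, 0.63]]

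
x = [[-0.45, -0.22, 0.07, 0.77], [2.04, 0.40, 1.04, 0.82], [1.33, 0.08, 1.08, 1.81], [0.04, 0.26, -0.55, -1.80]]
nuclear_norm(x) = 5.51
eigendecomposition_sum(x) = [[-0.09,-0.17,0.30,1.06], [0.07,0.12,-0.22,-0.78], [-0.06,-0.11,0.19,0.68], [0.15,0.27,-0.48,-1.71]] + [[-0.36, -0.05, -0.23, -0.29], [1.98, 0.27, 1.27, 1.61], [1.38, 0.19, 0.89, 1.13], [-0.10, -0.01, -0.07, -0.08]] + [[-0.00, -0.0, -0.0, -0.0], [0.00, 0.00, 0.00, 0.00], [0.00, 0.0, 0.0, 0.00], [-0.0, -0.00, -0.00, -0.00]] + [[0.00, -0.00, 0.00, 0.0],[-0.01, 0.01, -0.01, -0.01],[0.0, -0.00, 0.0, 0.0],[-0.00, 0.0, -0.00, -0.00]]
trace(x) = -0.77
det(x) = 0.00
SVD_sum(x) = [[0.17, 0.01, 0.13, 0.20], [1.27, 0.11, 0.97, 1.53], [1.43, 0.12, 1.09, 1.72], [-0.83, -0.07, -0.63, -1.00]] + [[-0.62, -0.23, -0.06, 0.57], [0.77, 0.29, 0.07, -0.71], [-0.1, -0.04, -0.01, 0.09], [0.87, 0.33, 0.08, -0.8]] + [[-0.0, 0.00, -0.00, 0.0], [-0.0, 0.0, -0.00, 0.0], [0.0, -0.00, 0.0, -0.0], [0.00, -0.00, 0.0, -0.0]] + [[-0.00, 0.00, 0.0, -0.00], [-0.00, 0.0, 0.00, -0.00], [-0.0, 0.00, 0.00, -0.0], [-0.0, 0.00, 0.00, -0.0]]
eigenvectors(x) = [[0.47, 0.15, -0.41, 0.24], [-0.34, -0.81, 0.45, -0.96], [0.3, -0.57, 0.77, 0.01], [-0.76, 0.04, -0.18, -0.14]]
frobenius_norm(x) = 4.09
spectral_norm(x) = 3.64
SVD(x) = [[0.08, -0.47, 0.13, 0.87], [0.61, 0.58, 0.51, 0.18], [0.68, -0.08, -0.73, 0.0], [-0.4, 0.66, -0.44, 0.46]] @ diag([3.6430077553779916, 1.8660885294920895, 0.0027759728218293453, 0.0006231602928806302]) @ [[0.58, 0.05, 0.44, 0.69], [0.71, 0.27, 0.07, -0.65], [-0.12, 0.92, -0.3, 0.22], [-0.39, 0.28, 0.84, -0.23]]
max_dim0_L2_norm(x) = 2.79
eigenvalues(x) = [-1.49, 0.71, -0.0, 0.01]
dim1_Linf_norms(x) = [0.77, 2.04, 1.81, 1.8]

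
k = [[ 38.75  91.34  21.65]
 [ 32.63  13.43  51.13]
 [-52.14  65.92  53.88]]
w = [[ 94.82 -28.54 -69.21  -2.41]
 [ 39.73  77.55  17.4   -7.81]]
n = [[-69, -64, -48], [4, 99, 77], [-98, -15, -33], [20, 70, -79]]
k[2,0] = -52.14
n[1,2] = 77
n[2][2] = -33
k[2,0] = -52.14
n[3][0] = 20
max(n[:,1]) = 99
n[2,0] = -98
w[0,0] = 94.82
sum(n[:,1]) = 90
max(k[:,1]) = 91.34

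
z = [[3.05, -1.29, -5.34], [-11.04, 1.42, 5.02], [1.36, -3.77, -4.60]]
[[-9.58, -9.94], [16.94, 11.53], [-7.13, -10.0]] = z@[[-0.97, -0.25], [0.04, 0.66], [1.23, 1.56]]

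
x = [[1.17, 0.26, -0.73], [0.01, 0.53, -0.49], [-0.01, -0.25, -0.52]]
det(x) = -0.465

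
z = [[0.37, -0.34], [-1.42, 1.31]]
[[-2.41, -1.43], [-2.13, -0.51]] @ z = [[1.14, -1.05], [-0.06, 0.06]]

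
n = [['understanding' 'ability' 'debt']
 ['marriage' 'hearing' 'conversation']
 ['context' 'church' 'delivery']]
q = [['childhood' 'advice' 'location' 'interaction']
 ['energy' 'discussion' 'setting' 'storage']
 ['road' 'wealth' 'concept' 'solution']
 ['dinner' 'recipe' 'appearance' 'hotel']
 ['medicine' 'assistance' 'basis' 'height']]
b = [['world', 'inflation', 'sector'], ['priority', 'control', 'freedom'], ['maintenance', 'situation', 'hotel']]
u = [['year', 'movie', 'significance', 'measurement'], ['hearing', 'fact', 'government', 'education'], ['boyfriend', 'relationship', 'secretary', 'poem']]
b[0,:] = ['world', 'inflation', 'sector']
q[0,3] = 'interaction'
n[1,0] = 'marriage'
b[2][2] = 'hotel'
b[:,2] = ['sector', 'freedom', 'hotel']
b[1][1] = 'control'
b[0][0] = 'world'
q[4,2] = 'basis'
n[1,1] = 'hearing'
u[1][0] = 'hearing'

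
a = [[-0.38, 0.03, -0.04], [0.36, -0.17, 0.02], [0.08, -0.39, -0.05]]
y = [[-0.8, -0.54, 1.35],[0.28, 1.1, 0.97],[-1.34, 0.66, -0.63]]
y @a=[[0.22, -0.46, -0.05], [0.37, -0.56, -0.04], [0.70, 0.09, 0.10]]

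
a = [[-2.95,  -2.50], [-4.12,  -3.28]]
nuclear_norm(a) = 6.63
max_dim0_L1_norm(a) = 7.07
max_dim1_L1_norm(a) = 7.4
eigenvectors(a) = [[0.63, 0.59], [-0.77, 0.8]]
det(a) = -0.62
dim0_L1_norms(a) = [7.07, 5.78]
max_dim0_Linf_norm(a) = 4.12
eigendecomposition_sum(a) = [[0.05, -0.04], [-0.06, 0.05]] + [[-3.0,  -2.46], [-4.06,  -3.33]]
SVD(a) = [[-0.59, -0.81], [-0.81, 0.59]] @ diag([6.532700516135053, 0.09551945607467947]) @ [[0.78, 0.63], [-0.63, 0.78]]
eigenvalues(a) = [0.1, -6.33]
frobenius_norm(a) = 6.53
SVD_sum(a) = [[-3.00, -2.44], [-4.08, -3.32]] + [[0.05, -0.06],  [-0.04, 0.04]]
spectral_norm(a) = 6.53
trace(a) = -6.23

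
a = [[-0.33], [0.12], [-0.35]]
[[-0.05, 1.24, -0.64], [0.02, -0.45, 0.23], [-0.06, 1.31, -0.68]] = a@[[0.16, -3.75, 1.94]]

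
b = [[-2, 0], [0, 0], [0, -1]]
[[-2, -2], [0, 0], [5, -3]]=b @ [[1, 1], [-5, 3]]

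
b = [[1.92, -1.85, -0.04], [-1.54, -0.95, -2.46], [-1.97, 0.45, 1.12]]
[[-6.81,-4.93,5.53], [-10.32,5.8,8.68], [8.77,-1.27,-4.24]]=b@[[-1.51, -0.50, 0.09], [2.02, 2.21, -2.84], [4.36, -2.9, -2.49]]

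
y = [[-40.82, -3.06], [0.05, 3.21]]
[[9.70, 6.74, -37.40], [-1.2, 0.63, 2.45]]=y @ [[-0.21,  -0.18,  0.86], [-0.37,  0.2,  0.75]]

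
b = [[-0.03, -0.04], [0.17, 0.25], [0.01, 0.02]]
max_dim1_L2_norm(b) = 0.3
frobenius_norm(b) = 0.31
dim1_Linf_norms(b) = [0.04, 0.25, 0.02]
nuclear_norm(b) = 0.31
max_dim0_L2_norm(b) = 0.25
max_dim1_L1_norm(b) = 0.42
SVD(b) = [[-0.16, -0.61], [0.98, -0.04], [0.07, -0.79]] @ diag([0.3072227253144144, 0.0037678973425365526]) @ [[0.56, 0.83],[0.83, -0.56]]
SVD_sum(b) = [[-0.03,-0.04], [0.17,0.25], [0.01,0.02]] + [[-0.0, 0.00], [-0.0, 0.00], [-0.0, 0.0]]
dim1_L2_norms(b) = [0.05, 0.3, 0.02]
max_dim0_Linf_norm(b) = 0.25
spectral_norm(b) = 0.31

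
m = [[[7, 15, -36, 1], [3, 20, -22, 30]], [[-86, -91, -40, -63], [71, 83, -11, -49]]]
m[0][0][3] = 1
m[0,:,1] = [15, 20]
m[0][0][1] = 15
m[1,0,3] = -63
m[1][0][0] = -86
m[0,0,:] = [7, 15, -36, 1]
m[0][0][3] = 1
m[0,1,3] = 30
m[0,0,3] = 1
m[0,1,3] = 30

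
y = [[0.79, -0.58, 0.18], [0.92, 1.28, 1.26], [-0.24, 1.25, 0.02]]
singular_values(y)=[2.17, 1.38, 0.26]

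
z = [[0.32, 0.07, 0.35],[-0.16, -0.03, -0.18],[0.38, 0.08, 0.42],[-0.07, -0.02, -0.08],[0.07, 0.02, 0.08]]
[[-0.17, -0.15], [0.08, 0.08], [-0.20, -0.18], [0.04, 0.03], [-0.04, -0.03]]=z@[[-0.39, -0.37],[-0.12, -0.05],[-0.10, -0.08]]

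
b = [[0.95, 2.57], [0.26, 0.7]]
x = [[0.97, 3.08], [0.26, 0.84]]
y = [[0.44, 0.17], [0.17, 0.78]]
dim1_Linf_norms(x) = [3.08, 0.84]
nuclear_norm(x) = 3.35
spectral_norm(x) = 3.35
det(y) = 0.31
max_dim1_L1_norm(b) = 3.52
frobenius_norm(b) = 2.84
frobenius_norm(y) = 0.93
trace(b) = 1.65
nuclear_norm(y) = 1.22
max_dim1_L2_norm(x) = 3.23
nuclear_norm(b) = 2.84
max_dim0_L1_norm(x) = 3.92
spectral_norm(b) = 2.84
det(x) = 0.01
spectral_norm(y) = 0.85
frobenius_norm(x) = 3.35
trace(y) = 1.22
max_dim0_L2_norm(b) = 2.66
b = x @ y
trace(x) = 1.81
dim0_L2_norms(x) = [1.0, 3.19]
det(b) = -0.00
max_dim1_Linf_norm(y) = 0.78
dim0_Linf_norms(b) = [0.95, 2.57]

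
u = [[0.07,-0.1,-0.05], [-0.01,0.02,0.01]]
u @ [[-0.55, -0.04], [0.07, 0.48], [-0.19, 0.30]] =[[-0.04, -0.07], [0.01, 0.01]]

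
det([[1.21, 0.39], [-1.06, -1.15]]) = -0.978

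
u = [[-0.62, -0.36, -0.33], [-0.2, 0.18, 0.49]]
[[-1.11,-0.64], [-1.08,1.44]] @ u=[[0.82,0.28,0.05], [0.38,0.65,1.06]]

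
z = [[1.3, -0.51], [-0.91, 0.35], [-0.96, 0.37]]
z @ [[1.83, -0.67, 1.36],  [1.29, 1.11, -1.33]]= [[1.72, -1.44, 2.45], [-1.21, 1.0, -1.70], [-1.28, 1.05, -1.8]]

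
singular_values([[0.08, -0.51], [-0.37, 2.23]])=[2.32, 0.0]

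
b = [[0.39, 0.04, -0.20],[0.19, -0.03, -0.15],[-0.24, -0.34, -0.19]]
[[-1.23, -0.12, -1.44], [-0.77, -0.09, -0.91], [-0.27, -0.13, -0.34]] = b @ [[-2.18, -0.19, -2.55],  [1.15, 0.34, 1.4],  [2.14, 0.29, 2.53]]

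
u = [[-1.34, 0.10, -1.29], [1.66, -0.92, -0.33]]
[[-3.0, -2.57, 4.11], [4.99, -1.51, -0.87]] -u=[[-1.66, -2.67, 5.4], [3.33, -0.59, -0.54]]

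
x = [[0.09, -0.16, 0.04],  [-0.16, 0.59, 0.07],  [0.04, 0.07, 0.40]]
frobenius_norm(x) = 0.76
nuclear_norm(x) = 1.08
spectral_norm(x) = 0.65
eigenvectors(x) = [[0.94, 0.25, 0.21], [0.29, -0.94, -0.17], [-0.16, -0.22, 0.96]]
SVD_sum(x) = [[0.04, -0.15, -0.04], [-0.15, 0.58, 0.14], [-0.04, 0.14, 0.03]] + [[0.02,-0.01,0.08], [-0.01,0.01,-0.07], [0.08,-0.07,0.37]] + [[0.03, 0.01, -0.01], [0.01, 0.00, -0.00], [-0.01, -0.0, 0.0]]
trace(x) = 1.08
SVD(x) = [[-0.25,-0.21,-0.94], [0.94,0.17,-0.29], [0.22,-0.96,0.16]] @ diag([0.6496414581830499, 0.39651009916499985, 0.033848442651950014]) @ [[-0.25,0.94,0.22], [-0.21,0.17,-0.96], [-0.94,-0.29,0.16]]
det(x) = 0.01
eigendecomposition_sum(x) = [[0.03, 0.01, -0.01], [0.01, 0.0, -0.0], [-0.01, -0.0, 0.0]] + [[0.04, -0.15, -0.04], [-0.15, 0.58, 0.14], [-0.04, 0.14, 0.03]] + [[0.02, -0.01, 0.08], [-0.01, 0.01, -0.07], [0.08, -0.07, 0.37]]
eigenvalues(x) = [0.03, 0.65, 0.4]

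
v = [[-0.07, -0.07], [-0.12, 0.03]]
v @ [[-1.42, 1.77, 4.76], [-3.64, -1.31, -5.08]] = [[0.35, -0.03, 0.02], [0.06, -0.25, -0.72]]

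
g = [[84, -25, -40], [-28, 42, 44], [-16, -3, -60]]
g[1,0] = -28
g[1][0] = -28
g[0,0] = 84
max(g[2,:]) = -3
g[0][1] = -25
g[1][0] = -28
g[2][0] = -16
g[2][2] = -60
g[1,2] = 44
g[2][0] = -16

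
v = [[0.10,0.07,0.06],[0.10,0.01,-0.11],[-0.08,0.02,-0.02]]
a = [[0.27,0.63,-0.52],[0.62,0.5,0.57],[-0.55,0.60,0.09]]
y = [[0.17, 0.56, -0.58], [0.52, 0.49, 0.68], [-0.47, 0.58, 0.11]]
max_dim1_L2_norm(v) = 0.15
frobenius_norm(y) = 1.49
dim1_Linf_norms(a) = [0.63, 0.62, 0.6]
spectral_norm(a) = 1.05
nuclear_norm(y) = 2.54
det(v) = 0.00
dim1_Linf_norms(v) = [0.1, 0.11, 0.08]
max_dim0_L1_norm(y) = 1.63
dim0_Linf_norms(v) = [0.1, 0.07, 0.11]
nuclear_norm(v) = 0.35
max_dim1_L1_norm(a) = 1.69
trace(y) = 0.77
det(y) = -0.58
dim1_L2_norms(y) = [0.82, 0.99, 0.75]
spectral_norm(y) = 1.00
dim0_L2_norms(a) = [0.87, 1.0, 0.78]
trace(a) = 0.86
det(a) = -0.65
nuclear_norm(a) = 2.63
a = v + y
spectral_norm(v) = 0.17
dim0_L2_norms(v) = [0.16, 0.07, 0.13]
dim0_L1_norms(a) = [1.44, 1.73, 1.18]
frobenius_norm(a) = 1.54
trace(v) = 0.09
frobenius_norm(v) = 0.22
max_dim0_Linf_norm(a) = 0.63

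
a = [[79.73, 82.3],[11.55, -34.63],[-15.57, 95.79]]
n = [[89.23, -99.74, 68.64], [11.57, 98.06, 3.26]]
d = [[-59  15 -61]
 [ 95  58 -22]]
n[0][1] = -99.74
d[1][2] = -22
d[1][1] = 58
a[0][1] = 82.3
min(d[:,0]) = -59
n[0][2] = 68.64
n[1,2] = 3.26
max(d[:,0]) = 95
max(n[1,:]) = 98.06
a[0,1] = 82.3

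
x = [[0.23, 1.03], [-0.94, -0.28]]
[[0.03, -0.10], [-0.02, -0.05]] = x @ [[0.02,  0.09], [0.02,  -0.12]]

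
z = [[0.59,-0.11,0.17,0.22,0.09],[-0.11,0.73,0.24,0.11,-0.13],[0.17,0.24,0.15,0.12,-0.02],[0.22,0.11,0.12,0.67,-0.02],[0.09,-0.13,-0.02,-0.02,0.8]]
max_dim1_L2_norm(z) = 0.82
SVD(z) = [[-0.02,  0.64,  -0.29,  0.63,  -0.32], [-0.69,  -0.08,  0.61,  0.18,  -0.34], [-0.27,  0.2,  0.12,  0.3,  0.89], [-0.39,  0.59,  -0.16,  -0.69,  0.0], [0.55,  0.44,  0.71,  -0.1,  0.00]] @ diag([0.9860383810001386, 0.9196873864666706, 0.6516875274531733, 0.384968977592193, 0.00238227251217521]) @ [[-0.02, -0.69, -0.27, -0.39, 0.55],  [0.64, -0.08, 0.20, 0.59, 0.44],  [-0.29, 0.61, 0.12, -0.16, 0.71],  [0.63, 0.18, 0.30, -0.69, -0.1],  [0.32, 0.34, -0.89, -0.0, -0.0]]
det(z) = -0.00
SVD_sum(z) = [[0.00, 0.01, 0.00, 0.01, -0.01], [0.01, 0.47, 0.18, 0.27, -0.37], [0.0, 0.18, 0.07, 0.1, -0.15], [0.01, 0.27, 0.10, 0.15, -0.21], [-0.01, -0.37, -0.15, -0.21, 0.29]] + [[0.38, -0.05, 0.12, 0.35, 0.26], [-0.05, 0.01, -0.01, -0.04, -0.03], [0.12, -0.01, 0.04, 0.11, 0.08], [0.35, -0.04, 0.11, 0.32, 0.24], [0.26, -0.03, 0.08, 0.24, 0.18]] + [[0.06, -0.12, -0.02, 0.03, -0.14], [-0.12, 0.24, 0.05, -0.06, 0.28], [-0.02, 0.05, 0.01, -0.01, 0.06], [0.03, -0.06, -0.01, 0.02, -0.08], [-0.14, 0.28, 0.06, -0.08, 0.33]] + [[0.15, 0.04, 0.07, -0.17, -0.02], [0.04, 0.01, 0.02, -0.05, -0.01], [0.07, 0.02, 0.03, -0.08, -0.01], [-0.17, -0.05, -0.08, 0.18, 0.03], [-0.02, -0.01, -0.01, 0.03, 0.00]] + [[-0.0,-0.0,0.0,0.00,0.00],[-0.00,-0.00,0.0,0.00,0.00],[0.00,0.0,-0.0,-0.00,-0.0],[0.0,0.0,-0.0,-0.0,-0.00],[0.0,0.0,-0.00,-0.0,-0.0]]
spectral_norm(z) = 0.99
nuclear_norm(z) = 2.94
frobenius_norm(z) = 1.55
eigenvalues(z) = [-0.0, 0.38, 0.65, 0.92, 0.99]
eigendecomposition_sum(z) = [[-0.0, -0.0, 0.0, 0.00, 0.00], [-0.0, -0.0, 0.00, 0.00, 0.00], [0.0, 0.0, -0.00, -0.00, -0.0], [0.0, 0.0, -0.00, -0.0, -0.0], [0.0, 0.00, -0.00, -0.0, -0.0]] + [[0.15, 0.04, 0.07, -0.17, -0.02], [0.04, 0.01, 0.02, -0.05, -0.01], [0.07, 0.02, 0.03, -0.08, -0.01], [-0.17, -0.05, -0.08, 0.18, 0.03], [-0.02, -0.01, -0.01, 0.03, 0.00]] + [[0.06, -0.12, -0.02, 0.03, -0.14], [-0.12, 0.24, 0.05, -0.06, 0.28], [-0.02, 0.05, 0.01, -0.01, 0.06], [0.03, -0.06, -0.01, 0.02, -0.08], [-0.14, 0.28, 0.06, -0.08, 0.33]] + [[0.38, -0.05, 0.12, 0.35, 0.26], [-0.05, 0.01, -0.01, -0.04, -0.03], [0.12, -0.01, 0.04, 0.11, 0.08], [0.35, -0.04, 0.11, 0.32, 0.24], [0.26, -0.03, 0.08, 0.24, 0.18]] + [[0.00,0.01,0.0,0.01,-0.01],[0.01,0.47,0.18,0.27,-0.37],[0.0,0.18,0.07,0.10,-0.15],[0.01,0.27,0.1,0.15,-0.21],[-0.01,-0.37,-0.15,-0.21,0.29]]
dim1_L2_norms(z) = [0.67, 0.79, 0.35, 0.72, 0.82]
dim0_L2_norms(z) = [0.67, 0.79, 0.35, 0.72, 0.82]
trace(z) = 2.94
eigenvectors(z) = [[0.32, 0.63, -0.29, -0.64, -0.02], [0.34, 0.18, 0.61, 0.08, -0.69], [-0.89, 0.3, 0.12, -0.2, -0.27], [-0.0, -0.69, -0.16, -0.59, -0.39], [-0.0, -0.10, 0.71, -0.44, 0.55]]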